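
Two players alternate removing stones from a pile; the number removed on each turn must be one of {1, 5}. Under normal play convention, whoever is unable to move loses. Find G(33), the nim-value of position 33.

1

G(0) = 0
G(1) = mex{0} = 1
G(2) = mex{1} = 0
G(3) = mex{0} = 1
G(4) = mex{1} = 0
G(5) = mex{0,0} = 1
G(6) = mex{1,1} = 0
G(7) = mex{0,0} = 1
G(8) = mex{1,1} = 0
G(9) = mex{0,0} = 1
G(10) = mex{1,1} = 0
G(11) = mex{0,0} = 1
G(12) = mex{1,1} = 0
G(13) = mex{0,0} = 1
G(14) = mex{1,1} = 0
G(15) = mex{0,0} = 1
G(16) = mex{1,1} = 0
G(17) = mex{0,0} = 1
G(18) = mex{1,1} = 0
G(19) = mex{0,0} = 1
G(20) = mex{1,1} = 0
G(21) = mex{0,0} = 1
G(22) = mex{1,1} = 0
G(23) = mex{0,0} = 1
G(24) = mex{1,1} = 0
G(25) = mex{0,0} = 1
G(26) = mex{1,1} = 0
G(27) = mex{0,0} = 1
G(28) = mex{1,1} = 0
G(29) = mex{0,0} = 1
G(30) = mex{1,1} = 0
G(31) = mex{0,0} = 1
G(32) = mex{1,1} = 0
G(33) = mex{0,0} = 1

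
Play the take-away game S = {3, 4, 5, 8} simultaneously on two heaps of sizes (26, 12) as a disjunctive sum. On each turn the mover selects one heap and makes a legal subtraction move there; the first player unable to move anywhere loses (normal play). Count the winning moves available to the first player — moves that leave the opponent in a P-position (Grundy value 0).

All heaps use S = {3, 4, 5, 8}:
n :  0  1  2  3  4  5  6  7  8  9 10 11 12 13 14 15 16 17 18 19 20 21 22 23 24 25 26
G :  0  0  0  1  1  1  2  2  2  3  3  0  0  0  1  1  1  2  2  2  3  3  0  0  0  1  1
Heap A: G(26) = 1.
Heap B: G(12) = 0.
Combined Grundy value = 1 ⊕ 0 = 1.
A winning move leaves total XOR = 0, i.e. changes one component's Grundy value g to g ⊕ X where X is the current total.
Heap A: need g' = 1⊕1 = 0. Options: 26−3→G=0, 26−4→G=0, 26−5→G=3, 26−8→G=2. Hits: 2.
Heap B: need g' = 0⊕1 = 1. Options: 12−3→G=3, 12−4→G=2, 12−5→G=2, 12−8→G=1. Hits: 1.

3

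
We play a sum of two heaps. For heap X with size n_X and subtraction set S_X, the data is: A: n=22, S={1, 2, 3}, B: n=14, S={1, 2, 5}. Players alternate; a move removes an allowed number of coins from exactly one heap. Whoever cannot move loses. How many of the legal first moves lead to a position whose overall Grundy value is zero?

Heap A, S = {1, 2, 3}:
n :  0  1  2  3  4  5  6  7  8  9 10 11 12 13 14 15 16 17 18 19 20 21 22
G :  0  1  2  3  0  1  2  3  0  1  2  3  0  1  2  3  0  1  2  3  0  1  2
G_A(22) = 2.
Heap B, S = {1, 2, 5}:
n :  0  1  2  3  4  5  6  7  8  9 10 11 12 13 14
G :  0  1  2  0  1  2  0  1  2  0  1  2  0  1  2
G_B(14) = 2.
Combined Grundy value = 2 ⊕ 2 = 0.
A winning move leaves total XOR = 0, i.e. changes one component's Grundy value g to g ⊕ X where X is the current total.
Heap A: target g' = 2⊕0 = 2, but every legal move changes the Grundy value (mex property), so 0 moves.
Heap B: target g' = 2⊕0 = 2, but every legal move changes the Grundy value (mex property), so 0 moves.

0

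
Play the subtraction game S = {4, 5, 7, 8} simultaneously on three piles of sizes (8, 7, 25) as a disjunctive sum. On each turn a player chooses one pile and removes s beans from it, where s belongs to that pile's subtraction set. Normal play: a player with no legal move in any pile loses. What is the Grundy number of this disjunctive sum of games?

3

All piles use S = {4, 5, 7, 8}:
G(0) = 0
G(1) = mex{} = 0
G(2) = mex{} = 0
G(3) = mex{} = 0
G(4) = mex{0} = 1
G(5) = mex{0,0} = 1
G(6) = mex{0,0} = 1
G(7) = mex{0,0,0} = 1
G(8) = mex{1,0,0,0} = 2
G(9) = mex{1,1,0,0} = 2
G(10) = mex{1,1,0,0} = 2
G(11) = mex{1,1,1,0} = 2
G(12) = mex{2,1,1,1} = 0
G(13) = mex{2,2,1,1} = 0
G(14) = mex{2,2,1,1} = 0
G(15) = mex{2,2,2,1} = 0
G(16) = mex{0,2,2,2} = 1
G(17) = mex{0,0,2,2} = 1
G(18) = mex{0,0,2,2} = 1
G(19) = mex{0,0,0,2} = 1
G(20) = mex{1,0,0,0} = 2
G(21) = mex{1,1,0,0} = 2
G(22) = mex{1,1,0,0} = 2
G(23) = mex{1,1,1,0} = 2
G(24) = mex{2,1,1,1} = 0
G(25) = mex{2,2,1,1} = 0
Pile A: G(8) = 2.
Pile B: G(7) = 1.
Pile C: G(25) = 0.
Combined Grundy value = 2 ⊕ 1 ⊕ 0 = 3.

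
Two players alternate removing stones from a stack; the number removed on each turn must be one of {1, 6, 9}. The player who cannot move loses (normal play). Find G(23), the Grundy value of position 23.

n :  0  1  2  3  4  5  6  7  8  9 10 11 12 13 14 15 16 17 18 19 20 21 22 23
G :  0  1  0  1  0  1  2  0  1  2  3  2  0  1  0  1  2  0  1  0  1  2  0  1

1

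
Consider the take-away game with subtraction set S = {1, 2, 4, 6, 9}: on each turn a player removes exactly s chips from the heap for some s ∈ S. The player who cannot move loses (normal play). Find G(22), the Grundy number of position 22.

n :  0  1  2  3  4  5  6  7  8  9 10 11 12 13 14 15 16 17 18 19 20 21 22
G :  0  1  2  0  1  2  3  4  0  1  2  0  1  2  3  4  0  1  2  0  1  2  3

3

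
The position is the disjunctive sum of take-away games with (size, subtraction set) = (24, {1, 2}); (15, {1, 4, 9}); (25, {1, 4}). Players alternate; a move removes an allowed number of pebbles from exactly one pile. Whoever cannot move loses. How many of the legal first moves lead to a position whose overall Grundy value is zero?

0

Pile A, S = {1, 2}:
G(0) = 0
G(1) = mex{0} = 1
G(2) = mex{1,0} = 2
G(3) = mex{2,1} = 0
G(4) = mex{0,2} = 1
G(5) = mex{1,0} = 2
G(6) = mex{2,1} = 0
G(7) = mex{0,2} = 1
G(8) = mex{1,0} = 2
G(9) = mex{2,1} = 0
G(10) = mex{0,2} = 1
G(11) = mex{1,0} = 2
G(12) = mex{2,1} = 0
G(13) = mex{0,2} = 1
G(14) = mex{1,0} = 2
G(15) = mex{2,1} = 0
G(16) = mex{0,2} = 1
G(17) = mex{1,0} = 2
G(18) = mex{2,1} = 0
G(19) = mex{0,2} = 1
G(20) = mex{1,0} = 2
G(21) = mex{2,1} = 0
G(22) = mex{0,2} = 1
G(23) = mex{1,0} = 2
G(24) = mex{2,1} = 0
G_A(24) = 0.
Pile B, S = {1, 4, 9}:
G(0) = 0
G(1) = mex{0} = 1
G(2) = mex{1} = 0
G(3) = mex{0} = 1
G(4) = mex{1,0} = 2
G(5) = mex{2,1} = 0
G(6) = mex{0,0} = 1
G(7) = mex{1,1} = 0
G(8) = mex{0,2} = 1
G(9) = mex{1,0,0} = 2
G(10) = mex{2,1,1} = 0
G(11) = mex{0,0,0} = 1
G(12) = mex{1,1,1} = 0
G(13) = mex{0,2,2} = 1
G(14) = mex{1,0,0} = 2
G(15) = mex{2,1,1} = 0
G_B(15) = 0.
Pile C, S = {1, 4}:
n :  0  1  2  3  4  5  6  7  8  9 10 11 12 13 14 15 16 17 18 19 20 21 22 23 24 25
G :  0  1  0  1  2  0  1  0  1  2  0  1  0  1  2  0  1  0  1  2  0  1  0  1  2  0
G_C(25) = 0.
Combined Grundy value = 0 ⊕ 0 ⊕ 0 = 0.
A winning move leaves total XOR = 0, i.e. changes one component's Grundy value g to g ⊕ X where X is the current total.
Pile A: target g' = 0⊕0 = 0, but every legal move changes the Grundy value (mex property), so 0 moves.
Pile B: target g' = 0⊕0 = 0, but every legal move changes the Grundy value (mex property), so 0 moves.
Pile C: target g' = 0⊕0 = 0, but every legal move changes the Grundy value (mex property), so 0 moves.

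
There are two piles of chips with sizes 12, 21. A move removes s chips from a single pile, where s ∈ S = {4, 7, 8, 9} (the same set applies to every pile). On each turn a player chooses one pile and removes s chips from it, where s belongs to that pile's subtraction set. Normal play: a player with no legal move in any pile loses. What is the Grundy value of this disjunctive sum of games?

All piles use S = {4, 7, 8, 9}:
n :  0  1  2  3  4  5  6  7  8  9 10 11 12 13 14 15 16 17 18 19 20 21
G :  0  0  0  0  1  1  1  1  2  2  2  2  3  0  0  0  0  1  1  1  1  2
Pile A: G(12) = 3.
Pile B: G(21) = 2.
Combined Grundy value = 3 ⊕ 2 = 1.

1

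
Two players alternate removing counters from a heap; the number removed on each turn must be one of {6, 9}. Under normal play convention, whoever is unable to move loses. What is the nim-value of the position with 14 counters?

2

n :  0  1  2  3  4  5  6  7  8  9 10 11 12 13 14
G :  0  0  0  0  0  0  1  1  1  1  1  1  2  2  2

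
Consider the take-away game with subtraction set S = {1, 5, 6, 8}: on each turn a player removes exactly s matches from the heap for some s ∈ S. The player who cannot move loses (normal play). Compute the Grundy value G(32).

2

G(0) = 0
G(1) = mex{0} = 1
G(2) = mex{1} = 0
G(3) = mex{0} = 1
G(4) = mex{1} = 0
G(5) = mex{0,0} = 1
G(6) = mex{1,1,0} = 2
G(7) = mex{2,0,1} = 3
G(8) = mex{3,1,0,0} = 2
G(9) = mex{2,0,1,1} = 3
G(10) = mex{3,1,0,0} = 2
G(11) = mex{2,2,1,1} = 0
G(12) = mex{0,3,2,0} = 1
G(13) = mex{1,2,3,1} = 0
G(14) = mex{0,3,2,2} = 1
G(15) = mex{1,2,3,3} = 0
G(16) = mex{0,0,2,2} = 1
G(17) = mex{1,1,0,3} = 2
G(18) = mex{2,0,1,2} = 3
G(19) = mex{3,1,0,0} = 2
G(20) = mex{2,0,1,1} = 3
G(21) = mex{3,1,0,0} = 2
G(22) = mex{2,2,1,1} = 0
G(23) = mex{0,3,2,0} = 1
G(24) = mex{1,2,3,1} = 0
G(25) = mex{0,3,2,2} = 1
G(26) = mex{1,2,3,3} = 0
G(27) = mex{0,0,2,2} = 1
G(28) = mex{1,1,0,3} = 2
G(29) = mex{2,0,1,2} = 3
G(30) = mex{3,1,0,0} = 2
G(31) = mex{2,0,1,1} = 3
G(32) = mex{3,1,0,0} = 2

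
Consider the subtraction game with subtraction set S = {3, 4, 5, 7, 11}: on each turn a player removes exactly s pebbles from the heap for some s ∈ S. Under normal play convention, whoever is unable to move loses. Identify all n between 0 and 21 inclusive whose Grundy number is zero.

G(0) = 0
G(1) = mex{} = 0
G(2) = mex{} = 0
G(3) = mex{0} = 1
G(4) = mex{0,0} = 1
G(5) = mex{0,0,0} = 1
G(6) = mex{1,0,0} = 2
G(7) = mex{1,1,0,0} = 2
G(8) = mex{1,1,1,0} = 2
G(9) = mex{2,1,1,0} = 3
G(10) = mex{2,2,1,1} = 0
G(11) = mex{2,2,2,1,0} = 3
G(12) = mex{3,2,2,1,0} = 4
G(13) = mex{0,3,2,2,0} = 1
G(14) = mex{3,0,3,2,1} = 4
G(15) = mex{4,3,0,2,1} = 5
G(16) = mex{1,4,3,3,1} = 0
G(17) = mex{4,1,4,0,2} = 3
G(18) = mex{5,4,1,3,2} = 0
G(19) = mex{0,5,4,4,2} = 1
G(20) = mex{3,0,5,1,3} = 2
G(21) = mex{0,3,0,4,0} = 1
P-positions are exactly the n with G(n) = 0.

0, 1, 2, 10, 16, 18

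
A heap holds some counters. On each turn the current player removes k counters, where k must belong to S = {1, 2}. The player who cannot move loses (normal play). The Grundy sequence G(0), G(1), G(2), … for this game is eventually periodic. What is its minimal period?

3

n :  0  1  2  3  4  5  6  7  8  9 10 11 12 13 14
G :  0  1  2  0  1  2  0  1  2  0  1  2  0  1  2
G(n+3) = G(n) holds for n = 0,…,1 (a full window of length max(S) = 2), so the sequence is purely periodic with period 3.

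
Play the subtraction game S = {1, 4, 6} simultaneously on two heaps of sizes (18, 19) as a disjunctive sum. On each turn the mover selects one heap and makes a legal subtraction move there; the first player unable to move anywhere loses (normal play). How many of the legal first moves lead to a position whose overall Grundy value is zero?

3

All heaps use S = {1, 4, 6}:
G(0) = 0
G(1) = mex{0} = 1
G(2) = mex{1} = 0
G(3) = mex{0} = 1
G(4) = mex{1,0} = 2
G(5) = mex{2,1} = 0
G(6) = mex{0,0,0} = 1
G(7) = mex{1,1,1} = 0
G(8) = mex{0,2,0} = 1
G(9) = mex{1,0,1} = 2
G(10) = mex{2,1,2} = 0
G(11) = mex{0,0,0} = 1
G(12) = mex{1,1,1} = 0
G(13) = mex{0,2,0} = 1
G(14) = mex{1,0,1} = 2
G(15) = mex{2,1,2} = 0
G(16) = mex{0,0,0} = 1
G(17) = mex{1,1,1} = 0
G(18) = mex{0,2,0} = 1
G(19) = mex{1,0,1} = 2
Heap A: G(18) = 1.
Heap B: G(19) = 2.
Combined Grundy value = 1 ⊕ 2 = 3.
A winning move leaves total XOR = 0, i.e. changes one component's Grundy value g to g ⊕ X where X is the current total.
Heap A: need g' = 1⊕3 = 2. Options: 18−1→G=0, 18−4→G=2, 18−6→G=0. Hits: 1.
Heap B: need g' = 2⊕3 = 1. Options: 19−1→G=1, 19−4→G=0, 19−6→G=1. Hits: 2.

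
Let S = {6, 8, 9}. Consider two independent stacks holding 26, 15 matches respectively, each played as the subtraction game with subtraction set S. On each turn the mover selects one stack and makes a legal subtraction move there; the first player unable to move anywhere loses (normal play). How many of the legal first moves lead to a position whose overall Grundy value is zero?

All stacks use S = {6, 8, 9}:
G(0) = 0
G(1) = mex{} = 0
G(2) = mex{} = 0
G(3) = mex{} = 0
G(4) = mex{} = 0
G(5) = mex{} = 0
G(6) = mex{0} = 1
G(7) = mex{0} = 1
G(8) = mex{0,0} = 1
G(9) = mex{0,0,0} = 1
G(10) = mex{0,0,0} = 1
G(11) = mex{0,0,0} = 1
G(12) = mex{1,0,0} = 2
G(13) = mex{1,0,0} = 2
G(14) = mex{1,1,0} = 2
G(15) = mex{1,1,1} = 0
G(16) = mex{1,1,1} = 0
G(17) = mex{1,1,1} = 0
G(18) = mex{2,1,1} = 0
G(19) = mex{2,1,1} = 0
G(20) = mex{2,2,1} = 0
G(21) = mex{0,2,2} = 1
G(22) = mex{0,2,2} = 1
G(23) = mex{0,0,2} = 1
G(24) = mex{0,0,0} = 1
G(25) = mex{0,0,0} = 1
G(26) = mex{0,0,0} = 1
Stack A: G(26) = 1.
Stack B: G(15) = 0.
Combined Grundy value = 1 ⊕ 0 = 1.
A winning move leaves total XOR = 0, i.e. changes one component's Grundy value g to g ⊕ X where X is the current total.
Stack A: need g' = 1⊕1 = 0. Options: 26−6→G=0, 26−8→G=0, 26−9→G=0. Hits: 3.
Stack B: need g' = 0⊕1 = 1. Options: 15−6→G=1, 15−8→G=1, 15−9→G=1. Hits: 3.

6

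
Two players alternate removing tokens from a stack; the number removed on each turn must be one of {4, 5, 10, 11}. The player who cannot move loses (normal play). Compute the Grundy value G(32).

n :  0  1  2  3  4  5  6  7  8  9 10 11 12 13 14 15 16 17 18 19 20 21 22 23 24 25 26 27 28 29 30 31 32
G :  0  0  0  0  1  1  1  1  2  0  2  2  3  1  3  0  0  0  0  1  1  1  1  2  0  2  2  3  1  3  0  0  0

0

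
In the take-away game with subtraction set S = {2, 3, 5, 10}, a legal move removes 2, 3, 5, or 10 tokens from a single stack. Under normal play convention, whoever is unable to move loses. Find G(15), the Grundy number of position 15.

G(0) = 0
G(1) = mex{} = 0
G(2) = mex{0} = 1
G(3) = mex{0,0} = 1
G(4) = mex{1,0} = 2
G(5) = mex{1,1,0} = 2
G(6) = mex{2,1,0} = 3
G(7) = mex{2,2,1} = 0
G(8) = mex{3,2,1} = 0
G(9) = mex{0,3,2} = 1
G(10) = mex{0,0,2,0} = 1
G(11) = mex{1,0,3,0} = 2
G(12) = mex{1,1,0,1} = 2
G(13) = mex{2,1,0,1} = 3
G(14) = mex{2,2,1,2} = 0
G(15) = mex{3,2,1,2} = 0

0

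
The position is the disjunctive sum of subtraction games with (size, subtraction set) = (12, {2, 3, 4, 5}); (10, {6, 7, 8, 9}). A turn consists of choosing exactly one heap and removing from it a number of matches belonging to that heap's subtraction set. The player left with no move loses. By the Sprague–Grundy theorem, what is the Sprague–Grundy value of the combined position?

3

Heap A, S = {2, 3, 4, 5}:
G(0) = 0
G(1) = mex{} = 0
G(2) = mex{0} = 1
G(3) = mex{0,0} = 1
G(4) = mex{1,0,0} = 2
G(5) = mex{1,1,0,0} = 2
G(6) = mex{2,1,1,0} = 3
G(7) = mex{2,2,1,1} = 0
G(8) = mex{3,2,2,1} = 0
G(9) = mex{0,3,2,2} = 1
G(10) = mex{0,0,3,2} = 1
G(11) = mex{1,0,0,3} = 2
G(12) = mex{1,1,0,0} = 2
G_A(12) = 2.
Heap B, S = {6, 7, 8, 9}:
n :  0  1  2  3  4  5  6  7  8  9 10
G :  0  0  0  0  0  0  1  1  1  1  1
G_B(10) = 1.
Combined Grundy value = 2 ⊕ 1 = 3.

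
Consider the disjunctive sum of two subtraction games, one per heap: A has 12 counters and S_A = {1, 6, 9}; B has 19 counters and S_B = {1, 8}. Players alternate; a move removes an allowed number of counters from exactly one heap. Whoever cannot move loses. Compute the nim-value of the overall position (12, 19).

Heap A, S = {1, 6, 9}:
n :  0  1  2  3  4  5  6  7  8  9 10 11 12
G :  0  1  0  1  0  1  2  0  1  2  3  2  0
G_A(12) = 0.
Heap B, S = {1, 8}:
G(0) = 0
G(1) = mex{0} = 1
G(2) = mex{1} = 0
G(3) = mex{0} = 1
G(4) = mex{1} = 0
G(5) = mex{0} = 1
G(6) = mex{1} = 0
G(7) = mex{0} = 1
G(8) = mex{1,0} = 2
G(9) = mex{2,1} = 0
G(10) = mex{0,0} = 1
G(11) = mex{1,1} = 0
G(12) = mex{0,0} = 1
G(13) = mex{1,1} = 0
G(14) = mex{0,0} = 1
G(15) = mex{1,1} = 0
G(16) = mex{0,2} = 1
G(17) = mex{1,0} = 2
G(18) = mex{2,1} = 0
G(19) = mex{0,0} = 1
G_B(19) = 1.
Combined Grundy value = 0 ⊕ 1 = 1.

1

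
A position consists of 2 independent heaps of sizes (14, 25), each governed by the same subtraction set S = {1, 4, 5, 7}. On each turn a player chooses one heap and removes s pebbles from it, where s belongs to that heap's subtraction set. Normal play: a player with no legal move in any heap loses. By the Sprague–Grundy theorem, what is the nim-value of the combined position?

All heaps use S = {1, 4, 5, 7}:
n :  0  1  2  3  4  5  6  7  8  9 10 11 12 13 14 15 16 17 18 19 20 21 22 23 24 25
G :  0  1  0  1  2  3  2  3  0  1  0  1  2  3  2  3  0  1  0  1  2  3  2  3  0  1
Heap A: G(14) = 2.
Heap B: G(25) = 1.
Combined Grundy value = 2 ⊕ 1 = 3.

3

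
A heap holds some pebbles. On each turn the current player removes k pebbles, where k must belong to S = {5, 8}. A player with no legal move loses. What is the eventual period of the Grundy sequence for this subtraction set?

13

n :  0  1  2  3  4  5  6  7  8  9 10 11 12 13 14 15 16 17 18 19 20 21 22 23 24 25 26 27
G :  0  0  0  0  0  1  1  1  1  1  2  2  2  0  0  0  0  0  1  1  1  1  1  2  2  2  0  0
G(n+13) = G(n) holds for n = 0,…,7 (a full window of length max(S) = 8), so the sequence is purely periodic with period 13.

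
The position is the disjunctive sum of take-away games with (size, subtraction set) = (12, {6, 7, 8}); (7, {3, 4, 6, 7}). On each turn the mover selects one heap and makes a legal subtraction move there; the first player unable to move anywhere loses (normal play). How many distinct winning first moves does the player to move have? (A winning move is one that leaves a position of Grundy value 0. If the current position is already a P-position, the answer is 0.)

0

Heap A, S = {6, 7, 8}:
G(0) = 0
G(1) = mex{} = 0
G(2) = mex{} = 0
G(3) = mex{} = 0
G(4) = mex{} = 0
G(5) = mex{} = 0
G(6) = mex{0} = 1
G(7) = mex{0,0} = 1
G(8) = mex{0,0,0} = 1
G(9) = mex{0,0,0} = 1
G(10) = mex{0,0,0} = 1
G(11) = mex{0,0,0} = 1
G(12) = mex{1,0,0} = 2
G_A(12) = 2.
Heap B, S = {3, 4, 6, 7}:
G(0) = 0
G(1) = mex{} = 0
G(2) = mex{} = 0
G(3) = mex{0} = 1
G(4) = mex{0,0} = 1
G(5) = mex{0,0} = 1
G(6) = mex{1,0,0} = 2
G(7) = mex{1,1,0,0} = 2
G_B(7) = 2.
Combined Grundy value = 2 ⊕ 2 = 0.
A winning move leaves total XOR = 0, i.e. changes one component's Grundy value g to g ⊕ X where X is the current total.
Heap A: target g' = 2⊕0 = 2, but every legal move changes the Grundy value (mex property), so 0 moves.
Heap B: target g' = 2⊕0 = 2, but every legal move changes the Grundy value (mex property), so 0 moves.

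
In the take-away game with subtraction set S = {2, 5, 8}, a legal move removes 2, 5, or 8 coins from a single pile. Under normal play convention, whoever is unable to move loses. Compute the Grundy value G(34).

n :  0  1  2  3  4  5  6  7  8  9 10 11 12 13 14 15 16 17 18 19 20 21 22 23 24 25 26 27 28 29 30 31 32 33 34
G :  0  0  1  1  0  2  1  0  2  1  0  0  1  1  0  2  1  0  2  1  0  0  1  1  0  2  1  0  2  1  0  0  1  1  0

0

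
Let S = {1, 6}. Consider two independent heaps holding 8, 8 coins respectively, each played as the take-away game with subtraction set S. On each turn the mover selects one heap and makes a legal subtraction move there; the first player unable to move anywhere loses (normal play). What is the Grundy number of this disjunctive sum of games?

0

All heaps use S = {1, 6}:
n : 0 1 2 3 4 5 6 7 8
G : 0 1 0 1 0 1 2 0 1
Heap A: G(8) = 1.
Heap B: G(8) = 1.
Combined Grundy value = 1 ⊕ 1 = 0.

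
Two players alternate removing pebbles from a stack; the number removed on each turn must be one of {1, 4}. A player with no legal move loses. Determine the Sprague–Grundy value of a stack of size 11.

G(0) = 0
G(1) = mex{0} = 1
G(2) = mex{1} = 0
G(3) = mex{0} = 1
G(4) = mex{1,0} = 2
G(5) = mex{2,1} = 0
G(6) = mex{0,0} = 1
G(7) = mex{1,1} = 0
G(8) = mex{0,2} = 1
G(9) = mex{1,0} = 2
G(10) = mex{2,1} = 0
G(11) = mex{0,0} = 1

1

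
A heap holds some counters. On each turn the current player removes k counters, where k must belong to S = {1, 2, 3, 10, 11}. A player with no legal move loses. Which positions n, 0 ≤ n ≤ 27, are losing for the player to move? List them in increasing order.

0, 4, 8, 12, 16, 20, 24

G(0) = 0
G(1) = mex{0} = 1
G(2) = mex{1,0} = 2
G(3) = mex{2,1,0} = 3
G(4) = mex{3,2,1} = 0
G(5) = mex{0,3,2} = 1
G(6) = mex{1,0,3} = 2
G(7) = mex{2,1,0} = 3
G(8) = mex{3,2,1} = 0
G(9) = mex{0,3,2} = 1
G(10) = mex{1,0,3,0} = 2
G(11) = mex{2,1,0,1,0} = 3
G(12) = mex{3,2,1,2,1} = 0
G(13) = mex{0,3,2,3,2} = 1
G(14) = mex{1,0,3,0,3} = 2
G(15) = mex{2,1,0,1,0} = 3
G(16) = mex{3,2,1,2,1} = 0
G(17) = mex{0,3,2,3,2} = 1
G(18) = mex{1,0,3,0,3} = 2
G(19) = mex{2,1,0,1,0} = 3
G(20) = mex{3,2,1,2,1} = 0
G(21) = mex{0,3,2,3,2} = 1
G(22) = mex{1,0,3,0,3} = 2
G(23) = mex{2,1,0,1,0} = 3
G(24) = mex{3,2,1,2,1} = 0
G(25) = mex{0,3,2,3,2} = 1
G(26) = mex{1,0,3,0,3} = 2
G(27) = mex{2,1,0,1,0} = 3
P-positions are exactly the n with G(n) = 0.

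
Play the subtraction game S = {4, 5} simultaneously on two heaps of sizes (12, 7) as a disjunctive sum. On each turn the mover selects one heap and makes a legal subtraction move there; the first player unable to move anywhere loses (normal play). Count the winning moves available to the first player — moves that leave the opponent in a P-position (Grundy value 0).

All heaps use S = {4, 5}:
n :  0  1  2  3  4  5  6  7  8  9 10 11 12
G :  0  0  0  0  1  1  1  1  2  0  0  0  0
Heap A: G(12) = 0.
Heap B: G(7) = 1.
Combined Grundy value = 0 ⊕ 1 = 1.
A winning move leaves total XOR = 0, i.e. changes one component's Grundy value g to g ⊕ X where X is the current total.
Heap A: need g' = 0⊕1 = 1. Options: 12−4→G=2, 12−5→G=1. Hits: 1.
Heap B: need g' = 1⊕1 = 0. Options: 7−4→G=0, 7−5→G=0. Hits: 2.

3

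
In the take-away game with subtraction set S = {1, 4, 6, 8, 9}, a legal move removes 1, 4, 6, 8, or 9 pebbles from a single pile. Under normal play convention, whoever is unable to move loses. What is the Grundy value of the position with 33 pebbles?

2

G(0) = 0
G(1) = mex{0} = 1
G(2) = mex{1} = 0
G(3) = mex{0} = 1
G(4) = mex{1,0} = 2
G(5) = mex{2,1} = 0
G(6) = mex{0,0,0} = 1
G(7) = mex{1,1,1} = 0
G(8) = mex{0,2,0,0} = 1
G(9) = mex{1,0,1,1,0} = 2
G(10) = mex{2,1,2,0,1} = 3
G(11) = mex{3,0,0,1,0} = 2
G(12) = mex{2,1,1,2,1} = 0
G(13) = mex{0,2,0,0,2} = 1
G(14) = mex{1,3,1,1,0} = 2
G(15) = mex{2,2,2,0,1} = 3
G(16) = mex{3,0,3,1,0} = 2
G(17) = mex{2,1,2,2,1} = 0
G(18) = mex{0,2,0,3,2} = 1
G(19) = mex{1,3,1,2,3} = 0
G(20) = mex{0,2,2,0,2} = 1
G(21) = mex{1,0,3,1,0} = 2
G(22) = mex{2,1,2,2,1} = 0
G(23) = mex{0,0,0,3,2} = 1
G(24) = mex{1,1,1,2,3} = 0
G(25) = mex{0,2,0,0,2} = 1
G(26) = mex{1,0,1,1,0} = 2
G(27) = mex{2,1,2,0,1} = 3
G(28) = mex{3,0,0,1,0} = 2
G(29) = mex{2,1,1,2,1} = 0
G(30) = mex{0,2,0,0,2} = 1
G(31) = mex{1,3,1,1,0} = 2
G(32) = mex{2,2,2,0,1} = 3
G(33) = mex{3,0,3,1,0} = 2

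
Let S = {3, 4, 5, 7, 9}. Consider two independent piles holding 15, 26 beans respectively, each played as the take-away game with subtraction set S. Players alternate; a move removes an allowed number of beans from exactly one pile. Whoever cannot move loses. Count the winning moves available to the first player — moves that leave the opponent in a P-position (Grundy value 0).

All piles use S = {3, 4, 5, 7, 9}:
G(0) = 0
G(1) = mex{} = 0
G(2) = mex{} = 0
G(3) = mex{0} = 1
G(4) = mex{0,0} = 1
G(5) = mex{0,0,0} = 1
G(6) = mex{1,0,0} = 2
G(7) = mex{1,1,0,0} = 2
G(8) = mex{1,1,1,0} = 2
G(9) = mex{2,1,1,0,0} = 3
G(10) = mex{2,2,1,1,0} = 3
G(11) = mex{2,2,2,1,0} = 3
G(12) = mex{3,2,2,1,1} = 0
G(13) = mex{3,3,2,2,1} = 0
G(14) = mex{3,3,3,2,1} = 0
G(15) = mex{0,3,3,2,2} = 1
G(16) = mex{0,0,3,3,2} = 1
G(17) = mex{0,0,0,3,2} = 1
G(18) = mex{1,0,0,3,3} = 2
G(19) = mex{1,1,0,0,3} = 2
G(20) = mex{1,1,1,0,3} = 2
G(21) = mex{2,1,1,0,0} = 3
G(22) = mex{2,2,1,1,0} = 3
G(23) = mex{2,2,2,1,0} = 3
G(24) = mex{3,2,2,1,1} = 0
G(25) = mex{3,3,2,2,1} = 0
G(26) = mex{3,3,3,2,1} = 0
Pile A: G(15) = 1.
Pile B: G(26) = 0.
Combined Grundy value = 1 ⊕ 0 = 1.
A winning move leaves total XOR = 0, i.e. changes one component's Grundy value g to g ⊕ X where X is the current total.
Pile A: need g' = 1⊕1 = 0. Options: 15−3→G=0, 15−4→G=3, 15−5→G=3, 15−7→G=2, 15−9→G=2. Hits: 1.
Pile B: need g' = 0⊕1 = 1. Options: 26−3→G=3, 26−4→G=3, 26−5→G=3, 26−7→G=2, 26−9→G=1. Hits: 1.

2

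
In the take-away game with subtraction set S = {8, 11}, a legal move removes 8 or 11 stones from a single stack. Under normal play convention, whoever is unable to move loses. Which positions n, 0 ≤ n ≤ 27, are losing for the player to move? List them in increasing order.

0, 1, 2, 3, 4, 5, 6, 7, 19, 20, 21, 22, 23, 24, 25, 26

n :  0  1  2  3  4  5  6  7  8  9 10 11 12 13 14 15 16 17 18 19 20 21 22 23 24 25 26 27
G :  0  0  0  0  0  0  0  0  1  1  1  1  1  1  1  1  2  2  2  0  0  0  0  0  0  0  0  1
P-positions are exactly the n with G(n) = 0.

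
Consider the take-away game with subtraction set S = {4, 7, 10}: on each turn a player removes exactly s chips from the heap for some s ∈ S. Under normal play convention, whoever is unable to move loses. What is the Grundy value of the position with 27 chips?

n :  0  1  2  3  4  5  6  7  8  9 10 11 12 13 14 15 16 17 18 19 20 21 22 23 24 25 26 27
G :  0  0  0  0  1  1  1  1  2  2  2  2  3  3  0  0  0  0  1  1  1  1  2  2  2  2  3  3

3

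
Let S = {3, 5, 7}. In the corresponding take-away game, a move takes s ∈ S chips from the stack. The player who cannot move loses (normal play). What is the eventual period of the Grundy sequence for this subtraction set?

10

G(0) = 0
G(1) = mex{} = 0
G(2) = mex{} = 0
G(3) = mex{0} = 1
G(4) = mex{0} = 1
G(5) = mex{0,0} = 1
G(6) = mex{1,0} = 2
G(7) = mex{1,0,0} = 2
G(8) = mex{1,1,0} = 2
G(9) = mex{2,1,0} = 3
G(10) = mex{2,1,1} = 0
G(11) = mex{2,2,1} = 0
G(12) = mex{3,2,1} = 0
G(13) = mex{0,2,2} = 1
G(14) = mex{0,3,2} = 1
G(15) = mex{0,0,2} = 1
G(16) = mex{1,0,3} = 2
G(17) = mex{1,0,0} = 2
G(18) = mex{1,1,0} = 2
G(19) = mex{2,1,0} = 3
G(20) = mex{2,1,1} = 0
G(21) = mex{2,2,1} = 0
G(n+10) = G(n) holds for n = 0,…,6 (a full window of length max(S) = 7), so the sequence is purely periodic with period 10.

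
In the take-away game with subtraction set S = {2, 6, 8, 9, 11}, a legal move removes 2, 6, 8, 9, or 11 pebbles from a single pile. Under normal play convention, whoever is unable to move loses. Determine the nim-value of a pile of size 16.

4

G(0) = 0
G(1) = mex{} = 0
G(2) = mex{0} = 1
G(3) = mex{0} = 1
G(4) = mex{1} = 0
G(5) = mex{1} = 0
G(6) = mex{0,0} = 1
G(7) = mex{0,0} = 1
G(8) = mex{1,1,0} = 2
G(9) = mex{1,1,0,0} = 2
G(10) = mex{2,0,1,0} = 3
G(11) = mex{2,0,1,1,0} = 3
G(12) = mex{3,1,0,1,0} = 2
G(13) = mex{3,1,0,0,1} = 2
G(14) = mex{2,2,1,0,1} = 3
G(15) = mex{2,2,1,1,0} = 3
G(16) = mex{3,3,2,1,0} = 4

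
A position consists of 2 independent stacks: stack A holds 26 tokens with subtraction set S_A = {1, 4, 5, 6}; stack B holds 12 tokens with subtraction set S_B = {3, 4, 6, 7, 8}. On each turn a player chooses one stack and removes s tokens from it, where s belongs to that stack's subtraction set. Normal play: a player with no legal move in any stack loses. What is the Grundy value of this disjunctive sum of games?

Stack A, S = {1, 4, 5, 6}:
n :  0  1  2  3  4  5  6  7  8  9 10 11 12 13 14 15 16 17 18 19 20 21 22 23 24 25 26
G :  0  1  0  1  2  3  2  3  4  0  1  0  1  2  3  2  3  4  0  1  0  1  2  3  2  3  4
G_A(26) = 4.
Stack B, S = {3, 4, 6, 7, 8}:
n :  0  1  2  3  4  5  6  7  8  9 10 11 12
G :  0  0  0  1  1  1  2  2  2  3  3  0  0
G_B(12) = 0.
Combined Grundy value = 4 ⊕ 0 = 4.

4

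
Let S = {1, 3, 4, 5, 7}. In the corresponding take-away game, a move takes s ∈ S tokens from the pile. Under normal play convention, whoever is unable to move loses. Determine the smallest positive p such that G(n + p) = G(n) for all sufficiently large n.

8

n :  0  1  2  3  4  5  6  7  8  9 10 11 12 13 14 15 16 17
G :  0  1  0  1  2  3  2  3  0  1  0  1  2  3  2  3  0  1
G(n+8) = G(n) holds for n = 0,…,6 (a full window of length max(S) = 7), so the sequence is purely periodic with period 8.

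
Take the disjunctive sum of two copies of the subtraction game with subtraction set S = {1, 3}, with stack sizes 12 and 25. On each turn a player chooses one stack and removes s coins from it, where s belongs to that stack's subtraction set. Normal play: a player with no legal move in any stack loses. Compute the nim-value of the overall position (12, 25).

1

All stacks use S = {1, 3}:
G(0) = 0
G(1) = mex{0} = 1
G(2) = mex{1} = 0
G(3) = mex{0,0} = 1
G(4) = mex{1,1} = 0
G(5) = mex{0,0} = 1
G(6) = mex{1,1} = 0
G(7) = mex{0,0} = 1
G(8) = mex{1,1} = 0
G(9) = mex{0,0} = 1
G(10) = mex{1,1} = 0
G(11) = mex{0,0} = 1
G(12) = mex{1,1} = 0
G(13) = mex{0,0} = 1
G(14) = mex{1,1} = 0
G(15) = mex{0,0} = 1
G(16) = mex{1,1} = 0
G(17) = mex{0,0} = 1
G(18) = mex{1,1} = 0
G(19) = mex{0,0} = 1
G(20) = mex{1,1} = 0
G(21) = mex{0,0} = 1
G(22) = mex{1,1} = 0
G(23) = mex{0,0} = 1
G(24) = mex{1,1} = 0
G(25) = mex{0,0} = 1
Stack A: G(12) = 0.
Stack B: G(25) = 1.
Combined Grundy value = 0 ⊕ 1 = 1.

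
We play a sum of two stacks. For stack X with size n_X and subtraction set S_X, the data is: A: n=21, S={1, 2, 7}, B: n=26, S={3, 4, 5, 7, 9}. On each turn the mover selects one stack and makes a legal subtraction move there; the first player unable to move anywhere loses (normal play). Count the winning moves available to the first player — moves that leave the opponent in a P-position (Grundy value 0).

0

Stack A, S = {1, 2, 7}:
G(0) = 0
G(1) = mex{0} = 1
G(2) = mex{1,0} = 2
G(3) = mex{2,1} = 0
G(4) = mex{0,2} = 1
G(5) = mex{1,0} = 2
G(6) = mex{2,1} = 0
G(7) = mex{0,2,0} = 1
G(8) = mex{1,0,1} = 2
G(9) = mex{2,1,2} = 0
G(10) = mex{0,2,0} = 1
G(11) = mex{1,0,1} = 2
G(12) = mex{2,1,2} = 0
G(13) = mex{0,2,0} = 1
G(14) = mex{1,0,1} = 2
G(15) = mex{2,1,2} = 0
G(16) = mex{0,2,0} = 1
G(17) = mex{1,0,1} = 2
G(18) = mex{2,1,2} = 0
G(19) = mex{0,2,0} = 1
G(20) = mex{1,0,1} = 2
G(21) = mex{2,1,2} = 0
G_A(21) = 0.
Stack B, S = {3, 4, 5, 7, 9}:
G(0) = 0
G(1) = mex{} = 0
G(2) = mex{} = 0
G(3) = mex{0} = 1
G(4) = mex{0,0} = 1
G(5) = mex{0,0,0} = 1
G(6) = mex{1,0,0} = 2
G(7) = mex{1,1,0,0} = 2
G(8) = mex{1,1,1,0} = 2
G(9) = mex{2,1,1,0,0} = 3
G(10) = mex{2,2,1,1,0} = 3
G(11) = mex{2,2,2,1,0} = 3
G(12) = mex{3,2,2,1,1} = 0
G(13) = mex{3,3,2,2,1} = 0
G(14) = mex{3,3,3,2,1} = 0
G(15) = mex{0,3,3,2,2} = 1
G(16) = mex{0,0,3,3,2} = 1
G(17) = mex{0,0,0,3,2} = 1
G(18) = mex{1,0,0,3,3} = 2
G(19) = mex{1,1,0,0,3} = 2
G(20) = mex{1,1,1,0,3} = 2
G(21) = mex{2,1,1,0,0} = 3
G(22) = mex{2,2,1,1,0} = 3
G(23) = mex{2,2,2,1,0} = 3
G(24) = mex{3,2,2,1,1} = 0
G(25) = mex{3,3,2,2,1} = 0
G(26) = mex{3,3,3,2,1} = 0
G_B(26) = 0.
Combined Grundy value = 0 ⊕ 0 = 0.
A winning move leaves total XOR = 0, i.e. changes one component's Grundy value g to g ⊕ X where X is the current total.
Stack A: target g' = 0⊕0 = 0, but every legal move changes the Grundy value (mex property), so 0 moves.
Stack B: target g' = 0⊕0 = 0, but every legal move changes the Grundy value (mex property), so 0 moves.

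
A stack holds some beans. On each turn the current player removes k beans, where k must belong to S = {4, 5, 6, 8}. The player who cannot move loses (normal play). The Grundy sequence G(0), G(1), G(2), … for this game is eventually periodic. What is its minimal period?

n :  0  1  2  3  4  5  6  7  8  9 10 11 12 13 14 15 16 17 18 19 20 21 22 23 24 25
G :  0  0  0  0  1  1  1  1  2  2  2  2  0  0  0  0  1  1  1  1  2  2  2  2  0  0
G(n+12) = G(n) holds for n = 0,…,7 (a full window of length max(S) = 8), so the sequence is purely periodic with period 12.

12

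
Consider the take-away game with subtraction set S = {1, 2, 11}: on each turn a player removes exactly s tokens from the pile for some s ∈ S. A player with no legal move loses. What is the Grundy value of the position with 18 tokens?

G(0) = 0
G(1) = mex{0} = 1
G(2) = mex{1,0} = 2
G(3) = mex{2,1} = 0
G(4) = mex{0,2} = 1
G(5) = mex{1,0} = 2
G(6) = mex{2,1} = 0
G(7) = mex{0,2} = 1
G(8) = mex{1,0} = 2
G(9) = mex{2,1} = 0
G(10) = mex{0,2} = 1
G(11) = mex{1,0,0} = 2
G(12) = mex{2,1,1} = 0
G(13) = mex{0,2,2} = 1
G(14) = mex{1,0,0} = 2
G(15) = mex{2,1,1} = 0
G(16) = mex{0,2,2} = 1
G(17) = mex{1,0,0} = 2
G(18) = mex{2,1,1} = 0

0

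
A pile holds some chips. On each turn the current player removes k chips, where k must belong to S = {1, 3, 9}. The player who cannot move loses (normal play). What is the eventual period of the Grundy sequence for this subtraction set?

2

n :  0  1  2  3  4  5  6  7  8  9 10 11 12 13 14
G :  0  1  0  1  0  1  0  1  0  1  0  1  0  1  0
G(n+2) = G(n) holds for n = 0,…,8 (a full window of length max(S) = 9), so the sequence is purely periodic with period 2.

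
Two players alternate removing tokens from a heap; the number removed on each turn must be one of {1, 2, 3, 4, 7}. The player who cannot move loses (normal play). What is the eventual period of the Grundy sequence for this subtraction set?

5

n :  0  1  2  3  4  5  6  7  8  9 10 11 12 13 14
G :  0  1  2  3  4  0  1  2  3  4  0  1  2  3  4
G(n+5) = G(n) holds for n = 0,…,6 (a full window of length max(S) = 7), so the sequence is purely periodic with period 5.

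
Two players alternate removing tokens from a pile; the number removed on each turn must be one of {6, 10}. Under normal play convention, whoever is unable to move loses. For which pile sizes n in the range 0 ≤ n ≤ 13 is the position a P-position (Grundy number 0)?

0, 1, 2, 3, 4, 5

n :  0  1  2  3  4  5  6  7  8  9 10 11 12 13
G :  0  0  0  0  0  0  1  1  1  1  1  1  2  2
P-positions are exactly the n with G(n) = 0.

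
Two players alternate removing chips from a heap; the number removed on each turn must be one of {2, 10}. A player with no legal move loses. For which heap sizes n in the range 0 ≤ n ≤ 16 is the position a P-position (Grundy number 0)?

n :  0  1  2  3  4  5  6  7  8  9 10 11 12 13 14 15 16
G :  0  0  1  1  0  0  1  1  0  0  1  1  0  0  1  1  0
P-positions are exactly the n with G(n) = 0.

0, 1, 4, 5, 8, 9, 12, 13, 16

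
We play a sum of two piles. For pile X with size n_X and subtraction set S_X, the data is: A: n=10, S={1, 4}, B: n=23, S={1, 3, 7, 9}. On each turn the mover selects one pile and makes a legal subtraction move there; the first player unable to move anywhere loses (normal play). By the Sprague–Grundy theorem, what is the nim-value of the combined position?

Pile A, S = {1, 4}:
G(0) = 0
G(1) = mex{0} = 1
G(2) = mex{1} = 0
G(3) = mex{0} = 1
G(4) = mex{1,0} = 2
G(5) = mex{2,1} = 0
G(6) = mex{0,0} = 1
G(7) = mex{1,1} = 0
G(8) = mex{0,2} = 1
G(9) = mex{1,0} = 2
G(10) = mex{2,1} = 0
G_A(10) = 0.
Pile B, S = {1, 3, 7, 9}:
n :  0  1  2  3  4  5  6  7  8  9 10 11 12 13 14 15 16 17 18 19 20 21 22 23
G :  0  1  0  1  0  1  0  1  0  1  0  1  0  1  0  1  0  1  0  1  0  1  0  1
G_B(23) = 1.
Combined Grundy value = 0 ⊕ 1 = 1.

1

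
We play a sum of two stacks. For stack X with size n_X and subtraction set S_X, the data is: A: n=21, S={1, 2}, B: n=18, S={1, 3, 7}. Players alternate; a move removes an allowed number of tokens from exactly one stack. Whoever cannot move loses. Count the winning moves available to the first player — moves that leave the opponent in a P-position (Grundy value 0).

0

Stack A, S = {1, 2}:
n :  0  1  2  3  4  5  6  7  8  9 10 11 12 13 14 15 16 17 18 19 20 21
G :  0  1  2  0  1  2  0  1  2  0  1  2  0  1  2  0  1  2  0  1  2  0
G_A(21) = 0.
Stack B, S = {1, 3, 7}:
n :  0  1  2  3  4  5  6  7  8  9 10 11 12 13 14 15 16 17 18
G :  0  1  0  1  0  1  0  1  0  1  0  1  0  1  0  1  0  1  0
G_B(18) = 0.
Combined Grundy value = 0 ⊕ 0 = 0.
A winning move leaves total XOR = 0, i.e. changes one component's Grundy value g to g ⊕ X where X is the current total.
Stack A: target g' = 0⊕0 = 0, but every legal move changes the Grundy value (mex property), so 0 moves.
Stack B: target g' = 0⊕0 = 0, but every legal move changes the Grundy value (mex property), so 0 moves.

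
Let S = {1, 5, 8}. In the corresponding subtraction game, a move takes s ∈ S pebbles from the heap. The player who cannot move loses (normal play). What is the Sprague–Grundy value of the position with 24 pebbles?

3

n :  0  1  2  3  4  5  6  7  8  9 10 11 12 13 14 15 16 17 18 19 20 21 22 23 24
G :  0  1  0  1  0  1  0  1  2  3  2  3  2  0  1  0  1  0  1  0  1  2  3  2  3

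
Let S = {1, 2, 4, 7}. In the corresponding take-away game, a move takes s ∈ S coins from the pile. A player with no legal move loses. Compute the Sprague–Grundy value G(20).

2

n :  0  1  2  3  4  5  6  7  8  9 10 11 12 13 14 15 16 17 18 19 20
G :  0  1  2  0  1  2  0  1  2  0  1  2  0  1  2  0  1  2  0  1  2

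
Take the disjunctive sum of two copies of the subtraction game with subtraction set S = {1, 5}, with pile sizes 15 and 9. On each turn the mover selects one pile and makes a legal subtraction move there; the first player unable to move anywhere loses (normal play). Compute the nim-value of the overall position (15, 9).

All piles use S = {1, 5}:
G(0) = 0
G(1) = mex{0} = 1
G(2) = mex{1} = 0
G(3) = mex{0} = 1
G(4) = mex{1} = 0
G(5) = mex{0,0} = 1
G(6) = mex{1,1} = 0
G(7) = mex{0,0} = 1
G(8) = mex{1,1} = 0
G(9) = mex{0,0} = 1
G(10) = mex{1,1} = 0
G(11) = mex{0,0} = 1
G(12) = mex{1,1} = 0
G(13) = mex{0,0} = 1
G(14) = mex{1,1} = 0
G(15) = mex{0,0} = 1
Pile A: G(15) = 1.
Pile B: G(9) = 1.
Combined Grundy value = 1 ⊕ 1 = 0.

0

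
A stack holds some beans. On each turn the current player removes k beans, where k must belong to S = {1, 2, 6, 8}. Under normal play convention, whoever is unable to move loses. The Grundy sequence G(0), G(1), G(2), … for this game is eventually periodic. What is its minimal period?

7

G(0) = 0
G(1) = mex{0} = 1
G(2) = mex{1,0} = 2
G(3) = mex{2,1} = 0
G(4) = mex{0,2} = 1
G(5) = mex{1,0} = 2
G(6) = mex{2,1,0} = 3
G(7) = mex{3,2,1} = 0
G(8) = mex{0,3,2,0} = 1
G(9) = mex{1,0,0,1} = 2
G(10) = mex{2,1,1,2} = 0
G(11) = mex{0,2,2,0} = 1
G(12) = mex{1,0,3,1} = 2
G(13) = mex{2,1,0,2} = 3
G(14) = mex{3,2,1,3} = 0
G(15) = mex{0,3,2,0} = 1
G(16) = mex{1,0,0,1} = 2
G(n+7) = G(n) holds for n = 0,…,7 (a full window of length max(S) = 8), so the sequence is purely periodic with period 7.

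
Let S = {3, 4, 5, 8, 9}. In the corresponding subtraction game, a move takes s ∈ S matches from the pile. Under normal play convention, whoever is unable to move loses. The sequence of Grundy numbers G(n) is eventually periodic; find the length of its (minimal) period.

12

G(0) = 0
G(1) = mex{} = 0
G(2) = mex{} = 0
G(3) = mex{0} = 1
G(4) = mex{0,0} = 1
G(5) = mex{0,0,0} = 1
G(6) = mex{1,0,0} = 2
G(7) = mex{1,1,0} = 2
G(8) = mex{1,1,1,0} = 2
G(9) = mex{2,1,1,0,0} = 3
G(10) = mex{2,2,1,0,0} = 3
G(11) = mex{2,2,2,1,0} = 3
G(12) = mex{3,2,2,1,1} = 0
G(13) = mex{3,3,2,1,1} = 0
G(14) = mex{3,3,3,2,1} = 0
G(15) = mex{0,3,3,2,2} = 1
G(16) = mex{0,0,3,2,2} = 1
G(17) = mex{0,0,0,3,2} = 1
G(18) = mex{1,0,0,3,3} = 2
G(19) = mex{1,1,0,3,3} = 2
G(20) = mex{1,1,1,0,3} = 2
G(21) = mex{2,1,1,0,0} = 3
G(22) = mex{2,2,1,0,0} = 3
G(23) = mex{2,2,2,1,0} = 3
G(24) = mex{3,2,2,1,1} = 0
G(25) = mex{3,3,2,1,1} = 0
G(n+12) = G(n) holds for n = 0,…,8 (a full window of length max(S) = 9), so the sequence is purely periodic with period 12.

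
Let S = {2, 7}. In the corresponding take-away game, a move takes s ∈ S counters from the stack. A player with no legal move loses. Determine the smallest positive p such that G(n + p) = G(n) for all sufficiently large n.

9

G(0) = 0
G(1) = mex{} = 0
G(2) = mex{0} = 1
G(3) = mex{0} = 1
G(4) = mex{1} = 0
G(5) = mex{1} = 0
G(6) = mex{0} = 1
G(7) = mex{0,0} = 1
G(8) = mex{1,0} = 2
G(9) = mex{1,1} = 0
G(10) = mex{2,1} = 0
G(11) = mex{0,0} = 1
G(12) = mex{0,0} = 1
G(13) = mex{1,1} = 0
G(14) = mex{1,1} = 0
G(15) = mex{0,2} = 1
G(16) = mex{0,0} = 1
G(17) = mex{1,0} = 2
G(18) = mex{1,1} = 0
G(19) = mex{2,1} = 0
G(n+9) = G(n) holds for n = 0,…,6 (a full window of length max(S) = 7), so the sequence is purely periodic with period 9.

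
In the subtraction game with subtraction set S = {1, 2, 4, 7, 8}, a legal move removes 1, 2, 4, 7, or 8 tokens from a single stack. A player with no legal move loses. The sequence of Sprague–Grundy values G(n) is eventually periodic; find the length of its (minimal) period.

3

n :  0  1  2  3  4  5  6  7  8  9 10 11 12 13 14
G :  0  1  2  0  1  2  0  1  2  0  1  2  0  1  2
G(n+3) = G(n) holds for n = 0,…,7 (a full window of length max(S) = 8), so the sequence is purely periodic with period 3.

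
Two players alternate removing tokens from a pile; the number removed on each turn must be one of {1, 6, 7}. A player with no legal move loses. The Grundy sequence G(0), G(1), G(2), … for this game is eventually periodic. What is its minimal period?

G(0) = 0
G(1) = mex{0} = 1
G(2) = mex{1} = 0
G(3) = mex{0} = 1
G(4) = mex{1} = 0
G(5) = mex{0} = 1
G(6) = mex{1,0} = 2
G(7) = mex{2,1,0} = 3
G(8) = mex{3,0,1} = 2
G(9) = mex{2,1,0} = 3
G(10) = mex{3,0,1} = 2
G(11) = mex{2,1,0} = 3
G(12) = mex{3,2,1} = 0
G(13) = mex{0,3,2} = 1
G(14) = mex{1,2,3} = 0
G(15) = mex{0,3,2} = 1
G(16) = mex{1,2,3} = 0
G(17) = mex{0,3,2} = 1
G(18) = mex{1,0,3} = 2
G(19) = mex{2,1,0} = 3
G(20) = mex{3,0,1} = 2
G(21) = mex{2,1,0} = 3
G(22) = mex{3,0,1} = 2
G(23) = mex{2,1,0} = 3
G(24) = mex{3,2,1} = 0
G(25) = mex{0,3,2} = 1
G(n+12) = G(n) holds for n = 0,…,6 (a full window of length max(S) = 7), so the sequence is purely periodic with period 12.

12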